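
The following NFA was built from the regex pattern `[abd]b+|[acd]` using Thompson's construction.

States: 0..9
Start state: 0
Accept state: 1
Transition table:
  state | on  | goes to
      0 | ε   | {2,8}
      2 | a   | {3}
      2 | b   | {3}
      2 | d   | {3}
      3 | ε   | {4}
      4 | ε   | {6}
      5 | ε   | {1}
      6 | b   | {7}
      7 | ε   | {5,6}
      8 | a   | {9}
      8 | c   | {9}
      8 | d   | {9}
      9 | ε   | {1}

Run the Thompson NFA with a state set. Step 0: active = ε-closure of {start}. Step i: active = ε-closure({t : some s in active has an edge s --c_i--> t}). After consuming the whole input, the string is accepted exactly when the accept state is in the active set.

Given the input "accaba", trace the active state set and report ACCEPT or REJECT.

Answer: REJECT

Steps:
initial (ε-close {0}): {0,2,8}
'a' @ 1: {1,3,4,6,9}  [accepting]
'c' @ 2: {}  — state set empty
rest 'caba' ignored (set empty)
final: {}; accept 1 not in set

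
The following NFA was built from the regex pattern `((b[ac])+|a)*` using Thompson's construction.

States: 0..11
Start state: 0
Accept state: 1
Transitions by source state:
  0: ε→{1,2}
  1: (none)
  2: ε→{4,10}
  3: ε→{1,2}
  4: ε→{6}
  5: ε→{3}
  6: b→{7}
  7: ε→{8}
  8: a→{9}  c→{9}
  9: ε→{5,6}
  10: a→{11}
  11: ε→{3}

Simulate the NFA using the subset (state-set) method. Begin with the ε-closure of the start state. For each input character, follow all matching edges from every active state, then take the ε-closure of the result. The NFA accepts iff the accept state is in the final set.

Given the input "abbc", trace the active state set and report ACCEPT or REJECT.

Answer: REJECT

Steps:
initial (ε-close {0}): {0,1,2,4,6,10}
'a' @ 1: {1,2,3,4,6,10,11}  (accept∈set)
'b' @ 2: {7,8}
'b' @ 3: {}  — no active states
rest 'c' ignored (set empty)
final: {}; accept 1 not in set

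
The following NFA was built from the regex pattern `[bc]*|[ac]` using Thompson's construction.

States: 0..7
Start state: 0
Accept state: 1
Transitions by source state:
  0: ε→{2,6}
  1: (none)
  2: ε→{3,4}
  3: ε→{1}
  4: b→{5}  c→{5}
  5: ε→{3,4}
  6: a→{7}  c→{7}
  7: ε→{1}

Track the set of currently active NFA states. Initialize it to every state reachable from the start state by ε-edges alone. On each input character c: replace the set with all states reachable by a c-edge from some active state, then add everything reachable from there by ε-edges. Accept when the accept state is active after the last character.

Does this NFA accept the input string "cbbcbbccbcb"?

initial (ε-close {0}): {0,1,2,3,4,6}
'c' @ 1: {1,3,4,5,7}  [accepting]
'b' @ 2: {1,3,4,5}  [accepting]
'b' @ 3: {1,3,4,5}  [accepting]
'c' @ 4: {1,3,4,5}  [accepting]
'b' @ 5: {1,3,4,5}  [accepting]
'b' @ 6: {1,3,4,5}  [accepting]
'c' @ 7: {1,3,4,5}  [accepting]
'c' @ 8: {1,3,4,5}  [accepting]
'b' @ 9: {1,3,4,5}  [accepting]
'c' @ 10: {1,3,4,5}  [accepting]
'b' @ 11: {1,3,4,5}  [accepting]
after full input: {1,3,4,5}  (accept=1 in)

Answer: ACCEPT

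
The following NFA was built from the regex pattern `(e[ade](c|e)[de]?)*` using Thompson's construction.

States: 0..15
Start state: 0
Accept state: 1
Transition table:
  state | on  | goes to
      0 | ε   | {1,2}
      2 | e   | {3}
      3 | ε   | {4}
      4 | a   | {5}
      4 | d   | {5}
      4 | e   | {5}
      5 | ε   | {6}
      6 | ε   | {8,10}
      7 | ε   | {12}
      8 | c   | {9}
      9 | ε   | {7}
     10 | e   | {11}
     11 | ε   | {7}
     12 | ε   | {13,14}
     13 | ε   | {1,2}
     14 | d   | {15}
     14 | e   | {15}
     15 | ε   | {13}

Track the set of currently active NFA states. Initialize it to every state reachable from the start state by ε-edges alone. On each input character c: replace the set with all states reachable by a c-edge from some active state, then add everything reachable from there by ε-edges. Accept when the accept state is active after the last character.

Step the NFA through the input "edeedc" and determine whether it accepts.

Answer: ACCEPT

Steps:
S₀ = ε-closure({0}) = {0,1,2}
'e' @ 1: {3,4}
'd' @ 2: {5,6,8,10}
'e' @ 3: {1,2,7,11,12,13,14}  (accept∈set)
'e' @ 4: {1,2,3,4,13,15}  (accept∈set)
'd' @ 5: {5,6,8,10}
'c' @ 6: {1,2,7,9,12,13,14}  (accept∈set)
after full input: {1,2,7,9,12,13,14}  (accept=1 in)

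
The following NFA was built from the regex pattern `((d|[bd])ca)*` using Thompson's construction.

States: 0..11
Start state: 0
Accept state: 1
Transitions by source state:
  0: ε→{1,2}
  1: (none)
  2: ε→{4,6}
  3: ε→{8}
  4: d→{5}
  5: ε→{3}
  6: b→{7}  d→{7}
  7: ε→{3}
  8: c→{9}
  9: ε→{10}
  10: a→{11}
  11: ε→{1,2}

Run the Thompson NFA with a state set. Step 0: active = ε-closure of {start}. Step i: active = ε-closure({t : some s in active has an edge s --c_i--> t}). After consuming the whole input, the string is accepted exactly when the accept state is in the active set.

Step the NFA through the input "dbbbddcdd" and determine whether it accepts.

initial (ε-close {0}): {0,1,2,4,6}
'd' @ 1: {3,5,7,8}
'b' @ 2: {}  — state set empty
rest 'bbddcdd' ignored (set empty)
end set {} — state 1 not in

Answer: REJECT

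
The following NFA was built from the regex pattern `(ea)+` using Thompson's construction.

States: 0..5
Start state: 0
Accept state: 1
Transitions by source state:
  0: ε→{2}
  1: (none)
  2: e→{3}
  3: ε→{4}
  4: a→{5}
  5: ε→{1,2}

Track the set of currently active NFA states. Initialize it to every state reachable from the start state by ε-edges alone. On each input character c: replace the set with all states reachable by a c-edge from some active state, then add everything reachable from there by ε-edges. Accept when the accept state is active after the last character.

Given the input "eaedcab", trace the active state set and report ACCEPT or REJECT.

start: ε-closure({0}) = {0,2}
'e' @ 1: {3,4}
'a' @ 2: {1,2,5}  ✓accept
'e' @ 3: {3,4}
'd' @ 4: {}  — no active states
rest 'cab' ignored (set empty)
final: {}; accept 1 not in set

Answer: REJECT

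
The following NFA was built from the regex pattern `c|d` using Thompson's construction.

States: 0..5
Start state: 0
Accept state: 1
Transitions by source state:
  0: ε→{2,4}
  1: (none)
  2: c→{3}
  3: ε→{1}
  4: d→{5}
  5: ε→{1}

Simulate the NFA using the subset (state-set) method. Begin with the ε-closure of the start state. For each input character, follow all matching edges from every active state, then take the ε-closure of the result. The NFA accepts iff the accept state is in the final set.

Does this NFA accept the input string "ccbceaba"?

Answer: REJECT

Trace:
initial (ε-close {0}): {0,2,4}
'c' @ 1: {1,3}  ✓accept
'c' @ 2: {}  — state set empty
rest 'bceaba' ignored (set empty)
end set {} — state 1 not in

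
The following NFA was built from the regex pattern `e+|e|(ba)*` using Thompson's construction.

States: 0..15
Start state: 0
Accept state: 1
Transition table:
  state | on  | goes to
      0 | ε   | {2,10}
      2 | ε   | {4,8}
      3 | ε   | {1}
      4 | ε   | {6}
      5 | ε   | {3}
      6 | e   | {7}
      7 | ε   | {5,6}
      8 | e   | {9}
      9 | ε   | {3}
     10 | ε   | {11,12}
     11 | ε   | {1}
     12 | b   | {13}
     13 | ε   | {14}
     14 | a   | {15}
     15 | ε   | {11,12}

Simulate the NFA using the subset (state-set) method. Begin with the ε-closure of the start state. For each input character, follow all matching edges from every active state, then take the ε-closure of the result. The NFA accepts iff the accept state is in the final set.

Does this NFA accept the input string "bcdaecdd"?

start: ε-closure({0}) = {0,1,2,4,6,8,10,11,12}
'b' @ 1: {13,14}
'c' @ 2: {}  — state set empty
rest 'daecdd' ignored (set empty)
after full input: {}  (accept=1 not in)

Answer: REJECT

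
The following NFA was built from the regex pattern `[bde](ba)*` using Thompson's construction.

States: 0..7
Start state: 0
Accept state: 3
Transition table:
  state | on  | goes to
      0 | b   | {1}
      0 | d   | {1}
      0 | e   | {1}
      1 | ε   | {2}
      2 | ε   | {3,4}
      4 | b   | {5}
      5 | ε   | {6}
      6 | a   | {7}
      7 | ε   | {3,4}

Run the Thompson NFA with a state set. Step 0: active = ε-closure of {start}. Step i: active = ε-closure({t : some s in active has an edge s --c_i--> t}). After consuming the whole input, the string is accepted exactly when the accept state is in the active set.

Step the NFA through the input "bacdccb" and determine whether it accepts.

Answer: REJECT

Trace:
start: ε-closure({0}) = {0}
'b' @ 1: {1,2,3,4}  ✓accept
'a' @ 2: {}  — state set empty
rest 'cdccb' ignored (set empty)
final: {}; accept 3 not in set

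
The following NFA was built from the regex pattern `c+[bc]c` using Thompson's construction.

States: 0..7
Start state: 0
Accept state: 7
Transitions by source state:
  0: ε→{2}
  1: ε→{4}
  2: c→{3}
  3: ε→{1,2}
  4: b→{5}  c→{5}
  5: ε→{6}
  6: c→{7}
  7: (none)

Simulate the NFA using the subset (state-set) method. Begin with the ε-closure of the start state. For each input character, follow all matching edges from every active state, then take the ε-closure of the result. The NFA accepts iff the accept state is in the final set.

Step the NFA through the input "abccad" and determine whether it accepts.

Answer: REJECT

Derivation:
start: ε-closure({0}) = {0,2}
'a' @ 1: {}  — dead — no transitions
rest 'bccad' ignored (set empty)
end set {} — state 7 not in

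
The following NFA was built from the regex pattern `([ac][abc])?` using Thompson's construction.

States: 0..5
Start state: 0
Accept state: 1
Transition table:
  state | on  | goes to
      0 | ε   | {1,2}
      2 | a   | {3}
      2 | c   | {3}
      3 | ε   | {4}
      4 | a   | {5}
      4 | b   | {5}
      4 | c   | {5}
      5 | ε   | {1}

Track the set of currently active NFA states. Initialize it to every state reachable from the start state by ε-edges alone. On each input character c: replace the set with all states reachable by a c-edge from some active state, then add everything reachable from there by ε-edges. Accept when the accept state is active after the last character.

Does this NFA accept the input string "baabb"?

Answer: REJECT

Derivation:
S₀ = ε-closure({0}) = {0,1,2}
'b' @ 1: {}  — no active states
rest 'aabb' ignored (set empty)
final: {}; accept 1 not in set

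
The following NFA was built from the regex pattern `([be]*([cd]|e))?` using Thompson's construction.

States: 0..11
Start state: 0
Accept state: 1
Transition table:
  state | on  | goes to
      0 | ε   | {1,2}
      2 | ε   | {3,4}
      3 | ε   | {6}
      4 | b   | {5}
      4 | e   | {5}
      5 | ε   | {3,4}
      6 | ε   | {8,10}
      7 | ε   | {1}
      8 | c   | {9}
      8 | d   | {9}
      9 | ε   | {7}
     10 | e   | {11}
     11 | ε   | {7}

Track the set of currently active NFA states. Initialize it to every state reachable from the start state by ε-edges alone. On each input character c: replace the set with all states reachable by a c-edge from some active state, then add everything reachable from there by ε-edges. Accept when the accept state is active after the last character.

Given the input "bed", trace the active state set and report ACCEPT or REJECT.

Answer: ACCEPT

Trace:
start: ε-closure({0}) = {0,1,2,3,4,6,8,10}
'b' @ 1: {3,4,5,6,8,10}
'e' @ 2: {1,3,4,5,6,7,8,10,11}  (accept∈set)
'd' @ 3: {1,7,9}  (accept∈set)
end set {1,7,9} — state 1 in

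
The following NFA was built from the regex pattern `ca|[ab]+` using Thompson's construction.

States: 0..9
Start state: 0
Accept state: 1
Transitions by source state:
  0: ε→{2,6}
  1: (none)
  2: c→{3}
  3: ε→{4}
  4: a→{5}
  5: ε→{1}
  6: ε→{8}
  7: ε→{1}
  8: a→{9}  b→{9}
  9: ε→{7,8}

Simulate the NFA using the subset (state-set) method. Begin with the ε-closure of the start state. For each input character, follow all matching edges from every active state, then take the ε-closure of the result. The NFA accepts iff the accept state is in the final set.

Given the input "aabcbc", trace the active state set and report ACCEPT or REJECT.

initial (ε-close {0}): {0,2,6,8}
'a' @ 1: {1,7,8,9}  (accept∈set)
'a' @ 2: {1,7,8,9}  (accept∈set)
'b' @ 3: {1,7,8,9}  (accept∈set)
'c' @ 4: {}  — no active states
rest 'bc' ignored (set empty)
after full input: {}  (accept=1 not in)

Answer: REJECT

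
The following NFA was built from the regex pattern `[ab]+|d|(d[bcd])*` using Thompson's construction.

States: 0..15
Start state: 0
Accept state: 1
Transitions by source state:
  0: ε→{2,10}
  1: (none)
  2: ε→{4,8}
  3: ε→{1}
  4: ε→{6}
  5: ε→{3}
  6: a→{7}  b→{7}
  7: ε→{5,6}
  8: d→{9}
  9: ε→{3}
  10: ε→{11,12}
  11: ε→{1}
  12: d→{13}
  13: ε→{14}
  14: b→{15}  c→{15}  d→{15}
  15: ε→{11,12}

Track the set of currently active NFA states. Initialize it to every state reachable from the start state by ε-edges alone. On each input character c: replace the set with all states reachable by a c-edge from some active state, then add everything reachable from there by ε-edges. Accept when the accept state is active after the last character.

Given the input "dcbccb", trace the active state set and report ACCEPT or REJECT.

Answer: REJECT

Trace:
start: ε-closure({0}) = {0,1,2,4,6,8,10,11,12}
'd' @ 1: {1,3,9,13,14}  [accepting]
'c' @ 2: {1,11,12,15}  [accepting]
'b' @ 3: {}  — dead — no transitions
rest 'ccb' ignored (set empty)
final: {}; accept 1 not in set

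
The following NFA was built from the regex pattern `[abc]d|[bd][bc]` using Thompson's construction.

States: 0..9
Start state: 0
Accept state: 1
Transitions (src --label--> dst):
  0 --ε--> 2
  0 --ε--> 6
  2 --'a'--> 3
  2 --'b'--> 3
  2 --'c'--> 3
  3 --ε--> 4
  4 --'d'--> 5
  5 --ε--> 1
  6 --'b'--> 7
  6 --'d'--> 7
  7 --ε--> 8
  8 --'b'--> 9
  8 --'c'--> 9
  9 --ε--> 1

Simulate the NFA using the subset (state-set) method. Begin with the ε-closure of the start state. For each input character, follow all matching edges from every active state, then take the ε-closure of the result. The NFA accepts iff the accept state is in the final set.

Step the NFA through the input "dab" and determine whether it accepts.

Answer: REJECT

Steps:
S₀ = ε-closure({0}) = {0,2,6}
'd' @ 1: {7,8}
'a' @ 2: {}  — no active states
rest 'b' ignored (set empty)
end set {} — state 1 not in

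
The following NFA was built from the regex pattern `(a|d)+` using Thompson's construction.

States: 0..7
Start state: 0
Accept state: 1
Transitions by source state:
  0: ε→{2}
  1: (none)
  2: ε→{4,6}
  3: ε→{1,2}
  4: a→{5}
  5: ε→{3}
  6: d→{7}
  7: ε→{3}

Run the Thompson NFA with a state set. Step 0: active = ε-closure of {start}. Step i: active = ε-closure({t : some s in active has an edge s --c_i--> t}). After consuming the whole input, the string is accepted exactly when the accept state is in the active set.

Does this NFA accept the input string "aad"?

Answer: ACCEPT

Trace:
start: ε-closure({0}) = {0,2,4,6}
'a' @ 1: {1,2,3,4,5,6}  ✓accept
'a' @ 2: {1,2,3,4,5,6}  ✓accept
'd' @ 3: {1,2,3,4,6,7}  ✓accept
end set {1,2,3,4,6,7} — state 1 in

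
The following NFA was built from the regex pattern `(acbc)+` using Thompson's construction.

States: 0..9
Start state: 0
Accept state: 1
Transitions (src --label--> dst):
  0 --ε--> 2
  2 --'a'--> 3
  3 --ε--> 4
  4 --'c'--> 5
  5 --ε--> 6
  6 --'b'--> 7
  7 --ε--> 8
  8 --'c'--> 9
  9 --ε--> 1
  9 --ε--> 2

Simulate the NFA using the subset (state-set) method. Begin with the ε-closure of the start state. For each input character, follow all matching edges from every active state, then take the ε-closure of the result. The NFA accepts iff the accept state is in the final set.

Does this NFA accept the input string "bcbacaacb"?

S₀ = ε-closure({0}) = {0,2}
'b' @ 1: {}  — no active states
rest 'cbacaacb' ignored (set empty)
after full input: {}  (accept=1 not in)

Answer: REJECT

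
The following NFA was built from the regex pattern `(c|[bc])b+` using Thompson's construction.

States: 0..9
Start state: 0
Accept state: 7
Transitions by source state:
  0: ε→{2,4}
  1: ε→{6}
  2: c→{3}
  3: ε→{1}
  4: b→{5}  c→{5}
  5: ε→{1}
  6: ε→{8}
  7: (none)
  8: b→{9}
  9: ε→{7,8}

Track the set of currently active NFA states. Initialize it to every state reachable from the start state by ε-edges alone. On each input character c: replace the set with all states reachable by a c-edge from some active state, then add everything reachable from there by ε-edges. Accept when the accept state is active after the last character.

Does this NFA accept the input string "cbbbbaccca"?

S₀ = ε-closure({0}) = {0,2,4}
'c' @ 1: {1,3,5,6,8}
'b' @ 2: {7,8,9}  [accepting]
'b' @ 3: {7,8,9}  [accepting]
'b' @ 4: {7,8,9}  [accepting]
'b' @ 5: {7,8,9}  [accepting]
'a' @ 6: {}  — dead — no transitions
rest 'ccca' ignored (set empty)
end set {} — state 7 not in

Answer: REJECT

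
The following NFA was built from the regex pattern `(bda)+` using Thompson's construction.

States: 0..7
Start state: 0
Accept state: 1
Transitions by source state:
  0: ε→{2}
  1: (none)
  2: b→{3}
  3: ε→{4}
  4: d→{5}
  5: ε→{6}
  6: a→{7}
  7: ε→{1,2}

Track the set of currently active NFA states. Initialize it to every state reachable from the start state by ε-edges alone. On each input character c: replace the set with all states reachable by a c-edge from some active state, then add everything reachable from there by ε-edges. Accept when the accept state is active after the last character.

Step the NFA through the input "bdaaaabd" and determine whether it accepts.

Answer: REJECT

Derivation:
start: ε-closure({0}) = {0,2}
'b' @ 1: {3,4}
'd' @ 2: {5,6}
'a' @ 3: {1,2,7}  ✓accept
'a' @ 4: {}  — no active states
rest 'aabd' ignored (set empty)
after full input: {}  (accept=1 not in)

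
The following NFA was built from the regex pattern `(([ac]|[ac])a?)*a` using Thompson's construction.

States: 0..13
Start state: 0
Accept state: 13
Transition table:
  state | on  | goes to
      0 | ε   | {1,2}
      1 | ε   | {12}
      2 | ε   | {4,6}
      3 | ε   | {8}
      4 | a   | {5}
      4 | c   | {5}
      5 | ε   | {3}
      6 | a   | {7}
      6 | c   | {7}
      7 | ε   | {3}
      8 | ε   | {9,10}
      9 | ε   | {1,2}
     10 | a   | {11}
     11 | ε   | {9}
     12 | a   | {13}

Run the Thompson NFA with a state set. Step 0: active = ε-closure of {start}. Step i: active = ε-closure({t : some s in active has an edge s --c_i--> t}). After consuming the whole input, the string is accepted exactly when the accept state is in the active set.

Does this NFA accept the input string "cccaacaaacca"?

initial (ε-close {0}): {0,1,2,4,6,12}
'c' @ 1: {1,2,3,4,5,6,7,8,9,10,12}
'c' @ 2: {1,2,3,4,5,6,7,8,9,10,12}
'c' @ 3: {1,2,3,4,5,6,7,8,9,10,12}
'a' @ 4: {1,2,3,4,5,6,7,8,9,10,11,12,13}  (accept∈set)
'a' @ 5: {1,2,3,4,5,6,7,8,9,10,11,12,13}  (accept∈set)
'c' @ 6: {1,2,3,4,5,6,7,8,9,10,12}
'a' @ 7: {1,2,3,4,5,6,7,8,9,10,11,12,13}  (accept∈set)
'a' @ 8: {1,2,3,4,5,6,7,8,9,10,11,12,13}  (accept∈set)
'a' @ 9: {1,2,3,4,5,6,7,8,9,10,11,12,13}  (accept∈set)
'c' @ 10: {1,2,3,4,5,6,7,8,9,10,12}
'c' @ 11: {1,2,3,4,5,6,7,8,9,10,12}
'a' @ 12: {1,2,3,4,5,6,7,8,9,10,11,12,13}  (accept∈set)
after full input: {1,2,3,4,5,6,7,8,9,10,11,12,13}  (accept=13 in)

Answer: ACCEPT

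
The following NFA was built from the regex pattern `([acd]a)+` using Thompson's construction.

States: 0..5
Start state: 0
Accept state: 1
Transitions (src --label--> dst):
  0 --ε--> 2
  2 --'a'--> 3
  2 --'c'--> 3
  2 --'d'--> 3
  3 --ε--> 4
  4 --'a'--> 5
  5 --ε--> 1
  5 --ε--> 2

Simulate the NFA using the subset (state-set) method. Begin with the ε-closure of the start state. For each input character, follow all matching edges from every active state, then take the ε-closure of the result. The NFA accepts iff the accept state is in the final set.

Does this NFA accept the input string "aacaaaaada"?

Answer: ACCEPT

Steps:
S₀ = ε-closure({0}) = {0,2}
'a' @ 1: {3,4}
'a' @ 2: {1,2,5}  [accepting]
'c' @ 3: {3,4}
'a' @ 4: {1,2,5}  [accepting]
'a' @ 5: {3,4}
'a' @ 6: {1,2,5}  [accepting]
'a' @ 7: {3,4}
'a' @ 8: {1,2,5}  [accepting]
'd' @ 9: {3,4}
'a' @ 10: {1,2,5}  [accepting]
after full input: {1,2,5}  (accept=1 in)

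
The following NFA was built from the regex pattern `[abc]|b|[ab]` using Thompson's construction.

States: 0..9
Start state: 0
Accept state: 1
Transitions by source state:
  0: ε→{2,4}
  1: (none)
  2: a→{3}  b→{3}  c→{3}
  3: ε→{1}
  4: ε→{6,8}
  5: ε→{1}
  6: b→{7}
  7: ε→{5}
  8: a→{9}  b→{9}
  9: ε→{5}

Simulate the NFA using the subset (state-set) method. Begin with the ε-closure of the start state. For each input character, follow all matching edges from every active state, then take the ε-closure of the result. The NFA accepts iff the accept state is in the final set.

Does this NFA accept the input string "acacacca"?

S₀ = ε-closure({0}) = {0,2,4,6,8}
'a' @ 1: {1,3,5,9}  (accept∈set)
'c' @ 2: {}  — no active states
rest 'acacca' ignored (set empty)
end set {} — state 1 not in

Answer: REJECT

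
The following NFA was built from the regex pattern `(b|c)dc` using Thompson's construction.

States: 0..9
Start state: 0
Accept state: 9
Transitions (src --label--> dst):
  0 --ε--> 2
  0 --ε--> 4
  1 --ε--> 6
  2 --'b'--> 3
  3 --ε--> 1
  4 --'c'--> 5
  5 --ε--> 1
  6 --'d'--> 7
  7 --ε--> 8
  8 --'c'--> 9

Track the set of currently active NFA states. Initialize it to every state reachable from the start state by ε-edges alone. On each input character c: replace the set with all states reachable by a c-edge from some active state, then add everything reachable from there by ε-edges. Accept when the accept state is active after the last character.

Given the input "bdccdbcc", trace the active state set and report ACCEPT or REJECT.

initial (ε-close {0}): {0,2,4}
'b' @ 1: {1,3,6}
'd' @ 2: {7,8}
'c' @ 3: {9}  (accept∈set)
'c' @ 4: {}  — state set empty
rest 'dbcc' ignored (set empty)
end set {} — state 9 not in

Answer: REJECT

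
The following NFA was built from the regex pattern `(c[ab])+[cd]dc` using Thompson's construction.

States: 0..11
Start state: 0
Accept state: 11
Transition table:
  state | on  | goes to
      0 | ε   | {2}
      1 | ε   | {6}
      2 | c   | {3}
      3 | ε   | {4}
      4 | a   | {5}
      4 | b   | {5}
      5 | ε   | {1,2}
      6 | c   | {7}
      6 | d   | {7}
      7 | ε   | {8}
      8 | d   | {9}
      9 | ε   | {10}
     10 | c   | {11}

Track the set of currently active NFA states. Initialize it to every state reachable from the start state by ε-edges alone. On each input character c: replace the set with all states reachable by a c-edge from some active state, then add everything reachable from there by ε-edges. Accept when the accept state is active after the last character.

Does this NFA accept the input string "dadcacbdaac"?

S₀ = ε-closure({0}) = {0,2}
'd' @ 1: {}  — dead — no transitions
rest 'adcacbdaac' ignored (set empty)
after full input: {}  (accept=11 not in)

Answer: REJECT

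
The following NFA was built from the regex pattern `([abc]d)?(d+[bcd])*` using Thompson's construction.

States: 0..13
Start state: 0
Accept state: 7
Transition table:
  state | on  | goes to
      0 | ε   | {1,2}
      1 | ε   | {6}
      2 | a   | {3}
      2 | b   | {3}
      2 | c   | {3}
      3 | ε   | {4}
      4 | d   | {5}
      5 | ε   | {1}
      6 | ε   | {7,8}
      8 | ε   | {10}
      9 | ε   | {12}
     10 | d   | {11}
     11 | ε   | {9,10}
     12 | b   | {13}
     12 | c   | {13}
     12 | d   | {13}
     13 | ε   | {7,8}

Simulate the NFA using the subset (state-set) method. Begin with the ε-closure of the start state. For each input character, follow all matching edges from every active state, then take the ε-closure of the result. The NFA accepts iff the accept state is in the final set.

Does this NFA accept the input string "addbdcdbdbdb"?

Answer: ACCEPT

Trace:
initial (ε-close {0}): {0,1,2,6,7,8,10}
'a' @ 1: {3,4}
'd' @ 2: {1,5,6,7,8,10}  (accept∈set)
'd' @ 3: {9,10,11,12}
'b' @ 4: {7,8,10,13}  (accept∈set)
'd' @ 5: {9,10,11,12}
'c' @ 6: {7,8,10,13}  (accept∈set)
'd' @ 7: {9,10,11,12}
'b' @ 8: {7,8,10,13}  (accept∈set)
'd' @ 9: {9,10,11,12}
'b' @ 10: {7,8,10,13}  (accept∈set)
'd' @ 11: {9,10,11,12}
'b' @ 12: {7,8,10,13}  (accept∈set)
after full input: {7,8,10,13}  (accept=7 in)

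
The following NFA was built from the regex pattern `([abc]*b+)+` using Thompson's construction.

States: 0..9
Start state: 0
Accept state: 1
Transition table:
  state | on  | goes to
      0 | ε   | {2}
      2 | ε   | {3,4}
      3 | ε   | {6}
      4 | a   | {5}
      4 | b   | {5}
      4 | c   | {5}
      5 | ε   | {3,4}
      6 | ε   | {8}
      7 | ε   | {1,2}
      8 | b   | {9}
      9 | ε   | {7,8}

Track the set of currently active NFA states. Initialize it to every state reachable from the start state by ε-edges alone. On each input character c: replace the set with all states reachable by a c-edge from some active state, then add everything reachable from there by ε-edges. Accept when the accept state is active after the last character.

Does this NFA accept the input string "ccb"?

Answer: ACCEPT

Steps:
start: ε-closure({0}) = {0,2,3,4,6,8}
'c' @ 1: {3,4,5,6,8}
'c' @ 2: {3,4,5,6,8}
'b' @ 3: {1,2,3,4,5,6,7,8,9}  ✓accept
final: {1,2,3,4,5,6,7,8,9}; accept 1 in set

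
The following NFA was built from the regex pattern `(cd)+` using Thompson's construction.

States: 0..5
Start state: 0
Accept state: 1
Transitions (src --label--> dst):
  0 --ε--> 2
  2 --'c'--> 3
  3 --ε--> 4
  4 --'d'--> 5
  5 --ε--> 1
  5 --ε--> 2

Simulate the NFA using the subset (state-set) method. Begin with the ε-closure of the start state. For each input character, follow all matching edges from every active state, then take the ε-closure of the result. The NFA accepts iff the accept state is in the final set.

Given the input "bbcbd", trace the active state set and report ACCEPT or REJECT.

start: ε-closure({0}) = {0,2}
'b' @ 1: {}  — dead — no transitions
rest 'bcbd' ignored (set empty)
after full input: {}  (accept=1 not in)

Answer: REJECT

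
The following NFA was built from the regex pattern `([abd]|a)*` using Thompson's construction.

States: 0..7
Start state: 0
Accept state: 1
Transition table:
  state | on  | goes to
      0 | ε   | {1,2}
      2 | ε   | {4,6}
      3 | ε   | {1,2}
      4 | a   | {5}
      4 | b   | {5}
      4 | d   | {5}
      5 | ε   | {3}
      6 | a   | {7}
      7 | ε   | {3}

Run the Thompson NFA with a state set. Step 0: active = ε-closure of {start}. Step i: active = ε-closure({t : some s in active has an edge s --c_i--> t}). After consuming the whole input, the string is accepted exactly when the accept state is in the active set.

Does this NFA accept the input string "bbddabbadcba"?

S₀ = ε-closure({0}) = {0,1,2,4,6}
'b' @ 1: {1,2,3,4,5,6}  [accepting]
'b' @ 2: {1,2,3,4,5,6}  [accepting]
'd' @ 3: {1,2,3,4,5,6}  [accepting]
'd' @ 4: {1,2,3,4,5,6}  [accepting]
'a' @ 5: {1,2,3,4,5,6,7}  [accepting]
'b' @ 6: {1,2,3,4,5,6}  [accepting]
'b' @ 7: {1,2,3,4,5,6}  [accepting]
'a' @ 8: {1,2,3,4,5,6,7}  [accepting]
'd' @ 9: {1,2,3,4,5,6}  [accepting]
'c' @ 10: {}  — dead — no transitions
rest 'ba' ignored (set empty)
after full input: {}  (accept=1 not in)

Answer: REJECT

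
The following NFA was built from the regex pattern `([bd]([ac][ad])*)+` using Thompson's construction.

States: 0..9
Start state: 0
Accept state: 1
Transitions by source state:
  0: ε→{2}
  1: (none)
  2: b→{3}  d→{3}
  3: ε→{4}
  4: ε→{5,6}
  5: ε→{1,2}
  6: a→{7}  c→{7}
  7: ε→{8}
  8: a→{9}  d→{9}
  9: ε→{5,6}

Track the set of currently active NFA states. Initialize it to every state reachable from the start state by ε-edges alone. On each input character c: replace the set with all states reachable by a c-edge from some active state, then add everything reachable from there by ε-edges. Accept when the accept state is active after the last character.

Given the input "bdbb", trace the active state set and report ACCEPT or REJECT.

Answer: ACCEPT

Steps:
initial (ε-close {0}): {0,2}
'b' @ 1: {1,2,3,4,5,6}  (accept∈set)
'd' @ 2: {1,2,3,4,5,6}  (accept∈set)
'b' @ 3: {1,2,3,4,5,6}  (accept∈set)
'b' @ 4: {1,2,3,4,5,6}  (accept∈set)
end set {1,2,3,4,5,6} — state 1 in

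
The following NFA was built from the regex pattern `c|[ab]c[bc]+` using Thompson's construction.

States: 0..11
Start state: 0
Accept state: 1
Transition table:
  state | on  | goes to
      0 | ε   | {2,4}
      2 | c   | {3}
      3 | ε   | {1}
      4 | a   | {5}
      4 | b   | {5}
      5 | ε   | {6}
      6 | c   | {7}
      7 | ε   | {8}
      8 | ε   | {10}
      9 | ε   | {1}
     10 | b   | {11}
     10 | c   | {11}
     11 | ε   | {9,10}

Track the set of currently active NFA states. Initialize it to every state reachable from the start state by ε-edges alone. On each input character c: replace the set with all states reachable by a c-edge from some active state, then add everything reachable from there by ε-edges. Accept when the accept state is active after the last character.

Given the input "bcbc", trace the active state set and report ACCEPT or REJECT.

Answer: ACCEPT

Trace:
initial (ε-close {0}): {0,2,4}
'b' @ 1: {5,6}
'c' @ 2: {7,8,10}
'b' @ 3: {1,9,10,11}  [accepting]
'c' @ 4: {1,9,10,11}  [accepting]
after full input: {1,9,10,11}  (accept=1 in)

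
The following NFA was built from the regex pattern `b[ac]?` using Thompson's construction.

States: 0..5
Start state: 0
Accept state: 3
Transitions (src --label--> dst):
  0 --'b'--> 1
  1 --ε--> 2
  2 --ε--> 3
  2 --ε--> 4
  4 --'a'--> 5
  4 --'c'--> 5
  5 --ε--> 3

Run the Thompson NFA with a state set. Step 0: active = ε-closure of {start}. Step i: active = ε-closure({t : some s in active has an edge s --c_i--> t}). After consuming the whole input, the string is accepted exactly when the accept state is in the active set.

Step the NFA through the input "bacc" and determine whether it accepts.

Answer: REJECT

Steps:
initial (ε-close {0}): {0}
'b' @ 1: {1,2,3,4}  [accepting]
'a' @ 2: {3,5}  [accepting]
'c' @ 3: {}  — no active states
rest 'c' ignored (set empty)
end set {} — state 3 not in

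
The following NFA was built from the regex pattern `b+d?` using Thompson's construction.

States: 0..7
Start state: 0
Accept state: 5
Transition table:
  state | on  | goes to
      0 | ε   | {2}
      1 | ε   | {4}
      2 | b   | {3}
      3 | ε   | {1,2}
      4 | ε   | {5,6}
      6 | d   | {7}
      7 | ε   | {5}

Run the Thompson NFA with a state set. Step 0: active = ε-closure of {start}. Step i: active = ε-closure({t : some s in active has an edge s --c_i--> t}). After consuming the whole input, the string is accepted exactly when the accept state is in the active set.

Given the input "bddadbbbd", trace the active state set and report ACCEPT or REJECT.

Answer: REJECT

Steps:
S₀ = ε-closure({0}) = {0,2}
'b' @ 1: {1,2,3,4,5,6}  ✓accept
'd' @ 2: {5,7}  ✓accept
'd' @ 3: {}  — no active states
rest 'adbbbd' ignored (set empty)
after full input: {}  (accept=5 not in)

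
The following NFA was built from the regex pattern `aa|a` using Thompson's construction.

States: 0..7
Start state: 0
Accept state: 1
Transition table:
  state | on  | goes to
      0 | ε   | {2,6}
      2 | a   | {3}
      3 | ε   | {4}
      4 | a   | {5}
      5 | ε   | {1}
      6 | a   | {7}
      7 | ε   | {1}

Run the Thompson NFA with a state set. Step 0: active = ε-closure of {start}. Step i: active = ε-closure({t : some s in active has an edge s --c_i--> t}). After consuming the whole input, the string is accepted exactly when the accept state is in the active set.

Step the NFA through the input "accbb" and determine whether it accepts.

Answer: REJECT

Derivation:
initial (ε-close {0}): {0,2,6}
'a' @ 1: {1,3,4,7}  ✓accept
'c' @ 2: {}  — dead — no transitions
rest 'cbb' ignored (set empty)
final: {}; accept 1 not in set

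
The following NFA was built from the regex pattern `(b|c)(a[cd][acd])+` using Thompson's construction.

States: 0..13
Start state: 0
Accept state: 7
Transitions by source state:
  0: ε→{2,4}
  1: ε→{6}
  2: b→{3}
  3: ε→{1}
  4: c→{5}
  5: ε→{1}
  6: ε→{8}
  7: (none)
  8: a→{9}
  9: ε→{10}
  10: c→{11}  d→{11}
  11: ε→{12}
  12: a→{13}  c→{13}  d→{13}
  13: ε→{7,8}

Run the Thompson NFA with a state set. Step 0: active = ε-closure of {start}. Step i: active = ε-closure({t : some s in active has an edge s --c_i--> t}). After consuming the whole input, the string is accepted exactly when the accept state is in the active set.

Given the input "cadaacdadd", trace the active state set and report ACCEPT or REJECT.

Answer: ACCEPT

Trace:
S₀ = ε-closure({0}) = {0,2,4}
'c' @ 1: {1,5,6,8}
'a' @ 2: {9,10}
'd' @ 3: {11,12}
'a' @ 4: {7,8,13}  ✓accept
'a' @ 5: {9,10}
'c' @ 6: {11,12}
'd' @ 7: {7,8,13}  ✓accept
'a' @ 8: {9,10}
'd' @ 9: {11,12}
'd' @ 10: {7,8,13}  ✓accept
end set {7,8,13} — state 7 in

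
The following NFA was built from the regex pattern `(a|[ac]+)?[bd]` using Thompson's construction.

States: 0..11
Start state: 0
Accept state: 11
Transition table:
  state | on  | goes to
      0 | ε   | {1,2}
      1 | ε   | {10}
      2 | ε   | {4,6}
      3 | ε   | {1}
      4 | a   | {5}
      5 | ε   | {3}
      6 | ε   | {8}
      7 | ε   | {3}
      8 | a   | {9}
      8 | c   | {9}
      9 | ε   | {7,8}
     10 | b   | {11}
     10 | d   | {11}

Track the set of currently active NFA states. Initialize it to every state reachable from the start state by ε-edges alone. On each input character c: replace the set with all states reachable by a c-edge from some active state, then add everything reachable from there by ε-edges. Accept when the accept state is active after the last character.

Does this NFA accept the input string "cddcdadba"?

Answer: REJECT

Trace:
initial (ε-close {0}): {0,1,2,4,6,8,10}
'c' @ 1: {1,3,7,8,9,10}
'd' @ 2: {11}  ✓accept
'd' @ 3: {}  — dead — no transitions
rest 'cdadba' ignored (set empty)
after full input: {}  (accept=11 not in)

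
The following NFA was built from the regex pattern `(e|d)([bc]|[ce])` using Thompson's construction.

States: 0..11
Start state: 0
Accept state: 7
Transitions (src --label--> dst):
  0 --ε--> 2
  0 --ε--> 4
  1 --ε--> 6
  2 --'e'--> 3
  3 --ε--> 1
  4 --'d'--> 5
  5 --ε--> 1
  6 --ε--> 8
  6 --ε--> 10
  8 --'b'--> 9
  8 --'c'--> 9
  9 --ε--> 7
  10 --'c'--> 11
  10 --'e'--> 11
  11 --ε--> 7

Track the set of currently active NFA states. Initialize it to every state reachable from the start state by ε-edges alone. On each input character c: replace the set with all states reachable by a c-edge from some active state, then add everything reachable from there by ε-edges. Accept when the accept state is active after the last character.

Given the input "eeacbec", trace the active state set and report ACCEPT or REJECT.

start: ε-closure({0}) = {0,2,4}
'e' @ 1: {1,3,6,8,10}
'e' @ 2: {7,11}  ✓accept
'a' @ 3: {}  — state set empty
rest 'cbec' ignored (set empty)
final: {}; accept 7 not in set

Answer: REJECT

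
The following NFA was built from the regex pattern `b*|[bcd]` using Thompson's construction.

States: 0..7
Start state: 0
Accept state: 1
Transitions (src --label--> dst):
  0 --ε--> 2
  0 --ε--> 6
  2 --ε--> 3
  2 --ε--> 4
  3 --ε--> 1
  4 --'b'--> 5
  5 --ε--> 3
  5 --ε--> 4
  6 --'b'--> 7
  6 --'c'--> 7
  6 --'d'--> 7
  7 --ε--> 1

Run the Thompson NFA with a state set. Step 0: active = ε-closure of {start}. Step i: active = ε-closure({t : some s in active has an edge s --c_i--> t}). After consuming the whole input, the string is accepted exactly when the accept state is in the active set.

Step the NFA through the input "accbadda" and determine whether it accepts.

Answer: REJECT

Steps:
S₀ = ε-closure({0}) = {0,1,2,3,4,6}
'a' @ 1: {}  — dead — no transitions
rest 'ccbadda' ignored (set empty)
final: {}; accept 1 not in set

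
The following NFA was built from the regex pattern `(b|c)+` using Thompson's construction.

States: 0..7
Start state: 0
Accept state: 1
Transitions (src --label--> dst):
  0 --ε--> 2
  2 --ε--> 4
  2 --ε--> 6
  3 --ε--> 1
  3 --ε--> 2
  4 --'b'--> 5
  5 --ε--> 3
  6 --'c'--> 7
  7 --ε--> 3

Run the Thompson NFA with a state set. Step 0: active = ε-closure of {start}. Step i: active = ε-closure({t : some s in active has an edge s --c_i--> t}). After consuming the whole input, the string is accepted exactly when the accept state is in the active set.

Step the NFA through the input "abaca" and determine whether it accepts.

Answer: REJECT

Derivation:
S₀ = ε-closure({0}) = {0,2,4,6}
'a' @ 1: {}  — dead — no transitions
rest 'baca' ignored (set empty)
final: {}; accept 1 not in set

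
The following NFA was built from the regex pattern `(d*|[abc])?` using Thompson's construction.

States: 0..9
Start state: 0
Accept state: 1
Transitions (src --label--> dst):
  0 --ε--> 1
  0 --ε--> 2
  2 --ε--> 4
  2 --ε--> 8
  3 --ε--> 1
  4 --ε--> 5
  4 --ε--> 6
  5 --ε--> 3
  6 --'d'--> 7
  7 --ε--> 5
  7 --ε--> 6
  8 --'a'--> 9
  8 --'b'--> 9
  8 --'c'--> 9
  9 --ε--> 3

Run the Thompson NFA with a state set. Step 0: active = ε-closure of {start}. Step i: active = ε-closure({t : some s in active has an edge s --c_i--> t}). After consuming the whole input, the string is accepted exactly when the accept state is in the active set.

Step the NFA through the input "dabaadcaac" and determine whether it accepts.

start: ε-closure({0}) = {0,1,2,3,4,5,6,8}
'd' @ 1: {1,3,5,6,7}  ✓accept
'a' @ 2: {}  — state set empty
rest 'baadcaac' ignored (set empty)
final: {}; accept 1 not in set

Answer: REJECT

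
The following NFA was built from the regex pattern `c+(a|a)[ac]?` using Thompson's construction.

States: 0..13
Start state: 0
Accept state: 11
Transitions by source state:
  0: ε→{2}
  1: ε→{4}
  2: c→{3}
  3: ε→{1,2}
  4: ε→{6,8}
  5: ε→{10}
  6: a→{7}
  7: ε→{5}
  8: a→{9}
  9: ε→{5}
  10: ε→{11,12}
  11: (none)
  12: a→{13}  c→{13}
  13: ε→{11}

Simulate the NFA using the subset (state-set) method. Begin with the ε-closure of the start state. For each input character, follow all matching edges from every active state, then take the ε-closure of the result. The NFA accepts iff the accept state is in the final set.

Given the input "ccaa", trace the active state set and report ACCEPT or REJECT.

Answer: ACCEPT

Derivation:
start: ε-closure({0}) = {0,2}
'c' @ 1: {1,2,3,4,6,8}
'c' @ 2: {1,2,3,4,6,8}
'a' @ 3: {5,7,9,10,11,12}  (accept∈set)
'a' @ 4: {11,13}  (accept∈set)
final: {11,13}; accept 11 in set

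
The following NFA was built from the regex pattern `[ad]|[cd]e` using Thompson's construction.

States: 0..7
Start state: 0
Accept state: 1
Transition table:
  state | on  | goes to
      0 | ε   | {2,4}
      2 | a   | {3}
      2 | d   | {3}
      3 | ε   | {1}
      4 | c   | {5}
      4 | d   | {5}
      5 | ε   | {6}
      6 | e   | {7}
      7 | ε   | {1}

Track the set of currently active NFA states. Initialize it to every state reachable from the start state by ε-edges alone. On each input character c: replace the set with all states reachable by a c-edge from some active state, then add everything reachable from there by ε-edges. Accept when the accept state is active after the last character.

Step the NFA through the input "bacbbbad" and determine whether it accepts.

start: ε-closure({0}) = {0,2,4}
'b' @ 1: {}  — state set empty
rest 'acbbbad' ignored (set empty)
end set {} — state 1 not in

Answer: REJECT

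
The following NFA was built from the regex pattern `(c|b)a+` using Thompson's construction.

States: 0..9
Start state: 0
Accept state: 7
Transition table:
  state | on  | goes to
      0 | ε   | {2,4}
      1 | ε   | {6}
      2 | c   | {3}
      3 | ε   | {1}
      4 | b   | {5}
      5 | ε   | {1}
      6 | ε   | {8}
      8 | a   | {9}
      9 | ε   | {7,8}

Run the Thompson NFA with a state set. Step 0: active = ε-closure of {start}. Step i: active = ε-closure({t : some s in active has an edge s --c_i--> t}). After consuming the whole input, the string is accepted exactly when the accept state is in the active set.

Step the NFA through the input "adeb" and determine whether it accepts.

Answer: REJECT

Steps:
start: ε-closure({0}) = {0,2,4}
'a' @ 1: {}  — no active states
rest 'deb' ignored (set empty)
end set {} — state 7 not in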